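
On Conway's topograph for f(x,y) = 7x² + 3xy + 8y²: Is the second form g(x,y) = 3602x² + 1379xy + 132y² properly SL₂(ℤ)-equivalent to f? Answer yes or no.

D₁ = -215, D₂ = -215
f: reduced (well bottom): (7,3,8) with a≤c, −a<b≤a
g: flip: (3602,1379,132)→(132,-1379,3602)
g: translate: b→-59 (≡-1379 mod 264), so (132,-1379,3602)→(132,-59,7)
g: flip: (132,-59,7)→(7,59,132)
g: translate: b→3 (≡59 mod 14), so (7,59,132)→(7,3,8)
g: reduced (well bottom): (7,3,8) with a≤c, −a<b≤a
reduced forms (7, 3, 8) vs (7, 3, 8) ⇒ equivalent

yes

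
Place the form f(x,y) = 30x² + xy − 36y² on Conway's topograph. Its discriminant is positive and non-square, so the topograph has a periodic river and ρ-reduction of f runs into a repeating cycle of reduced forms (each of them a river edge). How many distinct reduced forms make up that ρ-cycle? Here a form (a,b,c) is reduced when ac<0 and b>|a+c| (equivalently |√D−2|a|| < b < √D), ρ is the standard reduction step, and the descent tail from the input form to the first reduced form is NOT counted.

D = 4321, ⌊√D⌋ = 65
descent: ρ → (-36,-1,30)
descent: ρ → (30,61,-5)  [lands on river]
river: ρ → (-5,59,42)
river: ρ → (42,25,-22)
river: ρ → (-22,63,4)
river: ρ → (4,65,-6)
river: ρ → (-6,55,54)
river: ρ → (54,53,-7)
river: ρ → (-7,59,30)
ρ-cycle length = 8 (tail of 2 descent steps not counted)

8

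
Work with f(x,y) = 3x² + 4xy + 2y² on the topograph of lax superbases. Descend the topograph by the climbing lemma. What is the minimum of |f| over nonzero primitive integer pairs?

translate: b→-2 (≡4 mod 6), so (3,4,2)→(3,-2,1)
flip: (3,-2,1)→(1,2,3)
translate: b→0 (≡2 mod 2), so (1,2,3)→(1,0,2)
reduced (well bottom): (1,0,2) with a≤c, −a<b≤a
well minimum = a = 1

1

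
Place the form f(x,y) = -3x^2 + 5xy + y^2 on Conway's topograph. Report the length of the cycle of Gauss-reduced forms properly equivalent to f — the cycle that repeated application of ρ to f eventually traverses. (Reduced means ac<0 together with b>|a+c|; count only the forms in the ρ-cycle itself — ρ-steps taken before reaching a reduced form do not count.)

D = 37, ⌊√D⌋ = 6
river: ρ → (1,5,-3)
river: ρ → (-3,1,3)
river: ρ → (3,5,-1)
river: ρ → (-1,5,3)
river: ρ → (3,1,-3)
river: ρ → (-3,5,1)
ρ-cycle length = 6 (tail of 0 descent steps not counted)

6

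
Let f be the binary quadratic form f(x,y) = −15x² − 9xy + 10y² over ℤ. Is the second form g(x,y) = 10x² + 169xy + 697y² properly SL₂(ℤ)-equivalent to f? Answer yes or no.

D₁ = 681, D₂ = 681
river cycle of f (length 32): (10, 9, -15), (-15, 21, 4), (4, 19, -20), (-20, 21, 3), (3, 21, -20), (-20, 19, 4), (4, 21, -15), (-15, 9, 10), (10, 11, -14), (-14, 17, 7), … (22 more)
river cycle of g (length 32): (10, 9, -15), (-15, 21, 4), (4, 19, -20), (-20, 21, 3), (3, 21, -20), (-20, 19, 4), (4, 21, -15), (-15, 9, 10), (10, 11, -14), (-14, 17, 7), … (22 more)
cycles coincide ⇒ equivalent

yes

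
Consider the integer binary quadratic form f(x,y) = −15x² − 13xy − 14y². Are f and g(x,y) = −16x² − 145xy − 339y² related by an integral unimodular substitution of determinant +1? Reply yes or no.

D₁ = -671, D₂ = -671
f is negative-definite; reduce −f:
−f: flip: (15,13,14)→(14,-13,15)
−f: reduced (well bottom): (14,-13,15) with a≤c, −a<b≤a
flip sign back: reduced form of f is (-14,13,-15)
g is negative-definite; reduce −g:
−g: translate: b→-15 (≡145 mod 32), so (16,145,339)→(16,-15,14)
−g: flip: (16,-15,14)→(14,15,16)
−g: translate: b→-13 (≡15 mod 28), so (14,15,16)→(14,-13,15)
−g: reduced (well bottom): (14,-13,15) with a≤c, −a<b≤a
flip sign back: reduced form of g is (-14,13,-15)
reduced forms (-14, 13, -15) vs (-14, 13, -15) ⇒ equivalent

yes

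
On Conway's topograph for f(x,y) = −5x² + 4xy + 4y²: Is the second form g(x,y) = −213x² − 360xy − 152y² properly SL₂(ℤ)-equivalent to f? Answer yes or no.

D₁ = 96, D₂ = 96
river cycle of f (length 4): (4, 4, -5), (-5, 6, 3), (3, 6, -5), (-5, 4, 4)
river cycle of g (length 4): (-5, 4, 4), (4, 4, -5), (-5, 6, 3), (3, 6, -5)
cycles coincide ⇒ equivalent

yes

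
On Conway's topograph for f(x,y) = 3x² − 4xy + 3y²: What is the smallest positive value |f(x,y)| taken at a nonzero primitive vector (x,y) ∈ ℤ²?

translate: b→2 (≡-4 mod 6), so (3,-4,3)→(3,2,2)
flip: (3,2,2)→(2,-2,3)
translate: b→2 (≡-2 mod 4), so (2,-2,3)→(2,2,3)
reduced (well bottom): (2,2,3) with a≤c, −a<b≤a
well minimum = a = 2

2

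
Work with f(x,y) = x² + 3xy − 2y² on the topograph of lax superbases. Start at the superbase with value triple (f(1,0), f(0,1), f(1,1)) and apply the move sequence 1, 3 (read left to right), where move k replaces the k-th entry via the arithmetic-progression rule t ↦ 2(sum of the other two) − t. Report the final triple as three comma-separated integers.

start (1,-2,2) = (f(1,0),f(0,1),f(1,1))
replace slot 1: 2·((-2)+2) − 1 = -1 → (-1,-2,2)
replace slot 3: 2·((-1)+(-2)) − 2 = -8 → (-1,-2,-8)

-1,-2,-8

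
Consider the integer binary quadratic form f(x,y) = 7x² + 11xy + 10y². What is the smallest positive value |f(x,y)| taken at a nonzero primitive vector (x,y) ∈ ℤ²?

translate: b→-3 (≡11 mod 14), so (7,11,10)→(7,-3,6)
flip: (7,-3,6)→(6,3,7)
reduced (well bottom): (6,3,7) with a≤c, −a<b≤a
well minimum = a = 6

6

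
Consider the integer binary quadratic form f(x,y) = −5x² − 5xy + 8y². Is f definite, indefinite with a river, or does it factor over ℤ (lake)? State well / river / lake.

D = b²−4ac = (-5)² − 4·(-5)·8 = 185
D > 0 non-square ⇒ indefinite ⇒ periodic river

river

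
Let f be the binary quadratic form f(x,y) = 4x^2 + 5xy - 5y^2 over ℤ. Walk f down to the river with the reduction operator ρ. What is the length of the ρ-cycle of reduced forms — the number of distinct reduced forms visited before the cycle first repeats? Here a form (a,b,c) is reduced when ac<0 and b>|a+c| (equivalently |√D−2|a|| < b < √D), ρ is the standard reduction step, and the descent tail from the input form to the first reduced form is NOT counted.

D = 105, ⌊√D⌋ = 10
river: ρ → (-5,5,4)
river: ρ → (4,3,-6)
river: ρ → (-6,9,1)
river: ρ → (1,9,-6)
river: ρ → (-6,3,4)
river: ρ → (4,5,-5)
ρ-cycle length = 6 (tail of 0 descent steps not counted)

6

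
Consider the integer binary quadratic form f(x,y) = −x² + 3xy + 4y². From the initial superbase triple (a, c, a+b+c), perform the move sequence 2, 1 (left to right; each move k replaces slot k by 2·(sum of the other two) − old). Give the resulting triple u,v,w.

start (-1,4,6) = (f(1,0),f(0,1),f(1,1))
replace slot 2: 2·((-1)+6) − 4 = 6 → (-1,6,6)
replace slot 1: 2·(6+6) − (-1) = 25 → (25,6,6)

25,6,6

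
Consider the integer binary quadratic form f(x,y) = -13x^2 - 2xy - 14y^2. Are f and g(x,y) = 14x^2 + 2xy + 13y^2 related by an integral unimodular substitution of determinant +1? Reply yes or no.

D₁ = -724, D₂ = -724
f is negative-definite; reduce −f:
−f: reduced (well bottom): (13,2,14) with a≤c, −a<b≤a
flip sign back: reduced form of f is (-13,-2,-14)
g: flip: (14,2,13)→(13,-2,14)
g: reduced (well bottom): (13,-2,14) with a≤c, −a<b≤a
reduced forms (-13, -2, -14) vs (13, -2, 14) ⇒ inequivalent

no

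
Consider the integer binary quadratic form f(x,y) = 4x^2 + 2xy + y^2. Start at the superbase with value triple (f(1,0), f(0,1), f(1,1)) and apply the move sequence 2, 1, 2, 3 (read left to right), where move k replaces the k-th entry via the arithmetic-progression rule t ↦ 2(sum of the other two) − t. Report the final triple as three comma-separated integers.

start (4,1,7) = (f(1,0),f(0,1),f(1,1))
replace slot 2: 2·(4+7) − 1 = 21 → (4,21,7)
replace slot 1: 2·(21+7) − 4 = 52 → (52,21,7)
replace slot 2: 2·(52+7) − 21 = 97 → (52,97,7)
replace slot 3: 2·(52+97) − 7 = 291 → (52,97,291)

52,97,291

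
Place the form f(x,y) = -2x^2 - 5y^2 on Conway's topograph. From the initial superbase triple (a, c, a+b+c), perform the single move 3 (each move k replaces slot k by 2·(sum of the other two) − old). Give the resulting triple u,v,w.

start (-2,-5,-7) = (f(1,0),f(0,1),f(1,1))
replace slot 3: 2·((-2)+(-5)) − (-7) = -7 → (-2,-5,-7)

-2,-5,-7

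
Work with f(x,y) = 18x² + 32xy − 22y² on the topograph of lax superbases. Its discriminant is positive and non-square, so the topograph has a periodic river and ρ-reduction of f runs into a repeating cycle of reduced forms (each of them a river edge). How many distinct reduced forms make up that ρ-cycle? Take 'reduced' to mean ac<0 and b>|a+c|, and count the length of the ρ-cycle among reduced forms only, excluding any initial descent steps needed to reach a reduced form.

D = 2608, ⌊√D⌋ = 51
river: ρ → (-22,12,28)
river: ρ → (28,44,-6)
river: ρ → (-6,40,42)
river: ρ → (42,44,-4)
river: ρ → (-4,44,42)
river: ρ → (42,40,-6)
river: ρ → (-6,44,28)
river: ρ → (28,12,-22)
river: ρ → (-22,32,18)
river: ρ → (18,40,-14)
river: ρ → (-14,44,12)
river: ρ → (12,28,-38)
river: ρ → (-38,48,2)
river: ρ → (2,48,-38)
river: ρ → (-38,28,12)
river: ρ → (12,44,-14)
river: ρ → (-14,40,18)
river: ρ → (18,32,-22)
ρ-cycle length = 18 (tail of 0 descent steps not counted)

18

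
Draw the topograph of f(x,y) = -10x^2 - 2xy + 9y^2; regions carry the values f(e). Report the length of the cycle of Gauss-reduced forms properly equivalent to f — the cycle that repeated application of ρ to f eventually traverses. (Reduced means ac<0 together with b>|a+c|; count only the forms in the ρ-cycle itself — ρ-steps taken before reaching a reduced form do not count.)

D = 364, ⌊√D⌋ = 19
descent: ρ → (9,2,-10)  [lands on river]
river: ρ → (-10,18,1)
river: ρ → (1,18,-10)
river: ρ → (-10,2,9)
river: ρ → (9,16,-3)
river: ρ → (-3,14,14)
river: ρ → (14,14,-3)
river: ρ → (-3,16,9)
ρ-cycle length = 8 (tail of 1 descent step not counted)

8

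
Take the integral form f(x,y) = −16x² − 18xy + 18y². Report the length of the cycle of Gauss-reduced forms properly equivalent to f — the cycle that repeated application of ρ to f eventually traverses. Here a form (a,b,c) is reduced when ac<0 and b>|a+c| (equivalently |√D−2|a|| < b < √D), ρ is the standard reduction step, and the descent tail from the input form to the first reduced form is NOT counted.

D = 1476, ⌊√D⌋ = 38
descent: ρ → (18,18,-16)  [lands on river]
river: ρ → (-16,14,20)
river: ρ → (20,26,-10)
river: ρ → (-10,34,8)
river: ρ → (8,30,-18)
river: ρ → (-18,6,20)
river: ρ → (20,34,-4)
river: ρ → (-4,38,2)
river: ρ → (2,38,-4)
river: ρ → (-4,34,20)
river: ρ → (20,6,-18)
river: ρ → (-18,30,8)
river: ρ → (8,34,-10)
river: ρ → (-10,26,20)
river: ρ → (20,14,-16)
river: ρ → (-16,18,18)
ρ-cycle length = 16 (tail of 1 descent step not counted)

16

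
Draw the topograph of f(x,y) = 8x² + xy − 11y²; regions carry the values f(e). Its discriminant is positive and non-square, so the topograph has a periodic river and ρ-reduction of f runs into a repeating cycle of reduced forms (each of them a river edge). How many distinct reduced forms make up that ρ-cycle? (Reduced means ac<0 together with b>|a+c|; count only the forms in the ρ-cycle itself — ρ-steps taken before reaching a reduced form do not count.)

D = 353, ⌊√D⌋ = 18
descent: ρ → (-11,-1,8)
descent: ρ → (8,17,-2)  [lands on river]
river: ρ → (-2,15,16)
river: ρ → (16,17,-1)
river: ρ → (-1,17,16)
river: ρ → (16,15,-2)
river: ρ → (-2,17,8)
river: ρ → (8,15,-4)
river: ρ → (-4,17,4)
river: ρ → (4,15,-8)
river: ρ → (-8,17,2)
river: ρ → (2,15,-16)
river: ρ → (-16,17,1)
river: ρ → (1,17,-16)
river: ρ → (-16,15,2)
river: ρ → (2,17,-8)
river: ρ → (-8,15,4)
river: ρ → (4,17,-4)
river: ρ → (-4,15,8)
ρ-cycle length = 18 (tail of 2 descent steps not counted)

18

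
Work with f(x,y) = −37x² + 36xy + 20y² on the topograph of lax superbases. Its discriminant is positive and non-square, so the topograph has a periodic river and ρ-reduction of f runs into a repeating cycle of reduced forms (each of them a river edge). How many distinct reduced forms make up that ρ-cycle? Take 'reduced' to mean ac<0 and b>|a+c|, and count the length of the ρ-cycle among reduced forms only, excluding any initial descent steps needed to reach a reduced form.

D = 4256, ⌊√D⌋ = 65
river: ρ → (20,44,-29)
river: ρ → (-29,14,35)
river: ρ → (35,56,-8)
river: ρ → (-8,56,35)
river: ρ → (35,14,-29)
river: ρ → (-29,44,20)
river: ρ → (20,36,-37)
river: ρ → (-37,38,19)
river: ρ → (19,38,-37)
river: ρ → (-37,36,20)
ρ-cycle length = 10 (tail of 0 descent steps not counted)

10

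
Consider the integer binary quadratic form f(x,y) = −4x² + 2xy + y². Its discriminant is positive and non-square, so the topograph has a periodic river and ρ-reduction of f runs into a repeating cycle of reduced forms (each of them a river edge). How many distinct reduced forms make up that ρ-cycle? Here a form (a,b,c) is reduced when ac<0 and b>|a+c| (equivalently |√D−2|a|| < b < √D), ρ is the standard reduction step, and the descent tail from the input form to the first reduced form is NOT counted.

D = 20, ⌊√D⌋ = 4
descent: ρ → (1,4,-1)  [lands on river]
river: ρ → (-1,4,1)
ρ-cycle length = 2 (tail of 1 descent step not counted)

2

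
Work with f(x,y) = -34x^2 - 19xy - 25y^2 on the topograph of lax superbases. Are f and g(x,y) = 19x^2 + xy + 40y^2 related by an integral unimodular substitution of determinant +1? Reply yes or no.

D₁ = -3039, D₂ = -3039
f is negative-definite; reduce −f:
−f: flip: (34,19,25)→(25,-19,34)
−f: reduced (well bottom): (25,-19,34) with a≤c, −a<b≤a
flip sign back: reduced form of f is (-25,19,-34)
g: reduced (well bottom): (19,1,40) with a≤c, −a<b≤a
reduced forms (-25, 19, -34) vs (19, 1, 40) ⇒ inequivalent

no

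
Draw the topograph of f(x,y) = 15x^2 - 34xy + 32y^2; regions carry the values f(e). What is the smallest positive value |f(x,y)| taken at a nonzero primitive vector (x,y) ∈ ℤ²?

translate: b→-4 (≡-34 mod 30), so (15,-34,32)→(15,-4,13)
flip: (15,-4,13)→(13,4,15)
reduced (well bottom): (13,4,15) with a≤c, −a<b≤a
well minimum = a = 13

13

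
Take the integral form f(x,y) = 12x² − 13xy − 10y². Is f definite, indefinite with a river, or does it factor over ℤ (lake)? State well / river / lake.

D = b²−4ac = (-13)² − 4·12·(-10) = 649
D > 0 non-square ⇒ indefinite ⇒ periodic river

river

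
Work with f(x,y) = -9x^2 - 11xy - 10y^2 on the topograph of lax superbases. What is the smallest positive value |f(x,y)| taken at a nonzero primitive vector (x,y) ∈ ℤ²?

translate: b→-7 (≡11 mod 18), so (9,11,10)→(9,-7,8)
flip: (9,-7,8)→(8,7,9)
reduced (well bottom): (8,7,9) with a≤c, −a<b≤a
well minimum |f| = |-8| = 8 (negative-definite)

8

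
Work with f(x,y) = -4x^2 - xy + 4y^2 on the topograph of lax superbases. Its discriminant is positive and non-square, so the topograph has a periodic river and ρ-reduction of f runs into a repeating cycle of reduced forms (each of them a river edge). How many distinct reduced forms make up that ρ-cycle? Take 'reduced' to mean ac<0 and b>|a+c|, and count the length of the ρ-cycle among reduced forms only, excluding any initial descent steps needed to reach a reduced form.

D = 65, ⌊√D⌋ = 8
descent: ρ → (4,1,-4)  [lands on river]
river: ρ → (-4,7,1)
river: ρ → (1,7,-4)
river: ρ → (-4,1,4)
river: ρ → (4,7,-1)
river: ρ → (-1,7,4)
ρ-cycle length = 6 (tail of 1 descent step not counted)

6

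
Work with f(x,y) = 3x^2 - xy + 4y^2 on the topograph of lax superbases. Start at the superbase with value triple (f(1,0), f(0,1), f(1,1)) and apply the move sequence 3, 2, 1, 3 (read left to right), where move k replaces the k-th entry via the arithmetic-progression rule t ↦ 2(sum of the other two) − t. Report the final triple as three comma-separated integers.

start (3,4,6) = (f(1,0),f(0,1),f(1,1))
replace slot 3: 2·(3+4) − 6 = 8 → (3,4,8)
replace slot 2: 2·(3+8) − 4 = 18 → (3,18,8)
replace slot 1: 2·(18+8) − 3 = 49 → (49,18,8)
replace slot 3: 2·(49+18) − 8 = 126 → (49,18,126)

49,18,126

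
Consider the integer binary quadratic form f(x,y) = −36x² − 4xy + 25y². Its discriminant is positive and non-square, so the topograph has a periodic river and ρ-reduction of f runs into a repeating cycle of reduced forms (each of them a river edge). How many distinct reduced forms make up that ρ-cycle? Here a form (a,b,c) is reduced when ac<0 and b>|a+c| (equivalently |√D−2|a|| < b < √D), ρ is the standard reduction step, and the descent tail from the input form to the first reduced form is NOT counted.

D = 3616, ⌊√D⌋ = 60
descent: ρ → (25,54,-7)  [lands on river]
river: ρ → (-7,58,9)
river: ρ → (9,50,-31)
river: ρ → (-31,12,28)
river: ρ → (28,44,-15)
river: ρ → (-15,46,25)
ρ-cycle length = 6 (tail of 1 descent step not counted)

6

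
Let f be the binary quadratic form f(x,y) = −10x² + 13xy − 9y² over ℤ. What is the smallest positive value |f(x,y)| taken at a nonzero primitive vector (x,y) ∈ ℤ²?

translate: b→7 (≡-13 mod 20), so (10,-13,9)→(10,7,6)
flip: (10,7,6)→(6,-7,10)
translate: b→5 (≡-7 mod 12), so (6,-7,10)→(6,5,9)
reduced (well bottom): (6,5,9) with a≤c, −a<b≤a
well minimum |f| = |-6| = 6 (negative-definite)

6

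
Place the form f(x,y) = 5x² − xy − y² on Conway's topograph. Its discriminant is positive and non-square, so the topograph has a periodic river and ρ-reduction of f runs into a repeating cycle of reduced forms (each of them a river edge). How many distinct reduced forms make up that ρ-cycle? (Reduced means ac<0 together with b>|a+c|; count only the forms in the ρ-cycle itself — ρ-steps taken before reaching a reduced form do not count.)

D = 21, ⌊√D⌋ = 4
descent: ρ → (-1,3,3)  [lands on river]
river: ρ → (3,3,-1)
ρ-cycle length = 2 (tail of 1 descent step not counted)

2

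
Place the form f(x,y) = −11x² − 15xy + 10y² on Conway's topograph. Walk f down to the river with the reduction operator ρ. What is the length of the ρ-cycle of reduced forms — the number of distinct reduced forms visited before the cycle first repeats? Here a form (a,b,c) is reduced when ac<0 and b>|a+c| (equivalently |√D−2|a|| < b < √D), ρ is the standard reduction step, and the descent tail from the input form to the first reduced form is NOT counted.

D = 665, ⌊√D⌋ = 25
descent: ρ → (10,15,-11)  [lands on river]
river: ρ → (-11,7,14)
river: ρ → (14,21,-4)
river: ρ → (-4,19,19)
river: ρ → (19,19,-4)
river: ρ → (-4,21,14)
river: ρ → (14,7,-11)
river: ρ → (-11,15,10)
river: ρ → (10,25,-1)
river: ρ → (-1,25,10)
ρ-cycle length = 10 (tail of 1 descent step not counted)

10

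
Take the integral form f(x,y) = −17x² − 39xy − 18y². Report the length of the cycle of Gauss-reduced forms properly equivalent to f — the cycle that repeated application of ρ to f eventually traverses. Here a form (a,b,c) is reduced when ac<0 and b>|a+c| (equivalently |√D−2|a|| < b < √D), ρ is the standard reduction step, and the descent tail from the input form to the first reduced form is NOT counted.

D = 297, ⌊√D⌋ = 17
descent: ρ → (-18,3,4)
descent: ρ → (4,13,-8)  [lands on river]
river: ρ → (-8,3,9)
river: ρ → (9,15,-2)
river: ρ → (-2,17,1)
river: ρ → (1,17,-2)
river: ρ → (-2,15,9)
river: ρ → (9,3,-8)
river: ρ → (-8,13,4)
river: ρ → (4,11,-11)
river: ρ → (-11,11,4)
ρ-cycle length = 10 (tail of 2 descent steps not counted)

10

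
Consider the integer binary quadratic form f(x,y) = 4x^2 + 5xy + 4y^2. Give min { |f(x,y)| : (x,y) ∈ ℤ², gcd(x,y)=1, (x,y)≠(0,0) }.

translate: b→-3 (≡5 mod 8), so (4,5,4)→(4,-3,3)
flip: (4,-3,3)→(3,3,4)
reduced (well bottom): (3,3,4) with a≤c, −a<b≤a
well minimum = a = 3

3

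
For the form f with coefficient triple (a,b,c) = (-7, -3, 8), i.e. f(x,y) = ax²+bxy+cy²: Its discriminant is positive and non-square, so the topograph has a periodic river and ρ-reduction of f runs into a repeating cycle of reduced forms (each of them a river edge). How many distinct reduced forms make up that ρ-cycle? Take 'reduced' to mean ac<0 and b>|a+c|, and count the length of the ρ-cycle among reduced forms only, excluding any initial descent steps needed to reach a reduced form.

D = 233, ⌊√D⌋ = 15
descent: ρ → (8,3,-7)  [lands on river]
river: ρ → (-7,11,4)
river: ρ → (4,13,-4)
river: ρ → (-4,11,7)
river: ρ → (7,3,-8)
river: ρ → (-8,13,2)
river: ρ → (2,15,-1)
river: ρ → (-1,15,2)
river: ρ → (2,13,-8)
river: ρ → (-8,3,7)
river: ρ → (7,11,-4)
river: ρ → (-4,13,4)
river: ρ → (4,11,-7)
river: ρ → (-7,3,8)
river: ρ → (8,13,-2)
river: ρ → (-2,15,1)
river: ρ → (1,15,-2)
river: ρ → (-2,13,8)
ρ-cycle length = 18 (tail of 1 descent step not counted)

18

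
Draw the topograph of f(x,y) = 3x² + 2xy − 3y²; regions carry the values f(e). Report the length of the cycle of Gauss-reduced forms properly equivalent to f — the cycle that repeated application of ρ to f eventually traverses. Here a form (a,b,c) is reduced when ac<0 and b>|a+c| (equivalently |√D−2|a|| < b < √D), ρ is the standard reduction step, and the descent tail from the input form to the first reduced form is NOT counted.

D = 40, ⌊√D⌋ = 6
river: ρ → (-3,4,2)
river: ρ → (2,4,-3)
river: ρ → (-3,2,3)
river: ρ → (3,4,-2)
river: ρ → (-2,4,3)
river: ρ → (3,2,-3)
ρ-cycle length = 6 (tail of 0 descent steps not counted)

6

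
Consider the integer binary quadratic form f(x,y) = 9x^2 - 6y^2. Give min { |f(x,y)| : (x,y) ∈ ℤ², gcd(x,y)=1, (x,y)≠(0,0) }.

descent: ρ → (-6,12,3)  [lands on river]
river: ρ → (3,12,-6)
closes: descent 1, river 2
min |a| on river = 3

3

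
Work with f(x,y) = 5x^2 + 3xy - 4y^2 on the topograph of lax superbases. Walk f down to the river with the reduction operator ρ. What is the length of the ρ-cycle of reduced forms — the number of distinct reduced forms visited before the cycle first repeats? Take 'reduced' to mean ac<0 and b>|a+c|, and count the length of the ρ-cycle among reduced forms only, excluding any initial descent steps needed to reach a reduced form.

D = 89, ⌊√D⌋ = 9
river: ρ → (-4,5,4)
river: ρ → (4,3,-5)
river: ρ → (-5,7,2)
river: ρ → (2,9,-1)
river: ρ → (-1,9,2)
river: ρ → (2,7,-5)
river: ρ → (-5,3,4)
river: ρ → (4,5,-4)
river: ρ → (-4,3,5)
river: ρ → (5,7,-2)
river: ρ → (-2,9,1)
river: ρ → (1,9,-2)
river: ρ → (-2,7,5)
river: ρ → (5,3,-4)
ρ-cycle length = 14 (tail of 0 descent steps not counted)

14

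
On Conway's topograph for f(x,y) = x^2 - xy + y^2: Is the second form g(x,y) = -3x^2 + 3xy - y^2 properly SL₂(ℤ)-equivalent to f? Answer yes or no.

D₁ = -3, D₂ = -3
f: translate: b→1 (≡-1 mod 2), so (1,-1,1)→(1,1,1)
f: reduced (well bottom): (1,1,1) with a≤c, −a<b≤a
g is negative-definite; reduce −g:
−g: translate: b→3 (≡-3 mod 6), so (3,-3,1)→(3,3,1)
−g: flip: (3,3,1)→(1,-3,3)
−g: translate: b→1 (≡-3 mod 2), so (1,-3,3)→(1,1,1)
−g: reduced (well bottom): (1,1,1) with a≤c, −a<b≤a
flip sign back: reduced form of g is (-1,-1,-1)
reduced forms (1, 1, 1) vs (-1, -1, -1) ⇒ inequivalent

no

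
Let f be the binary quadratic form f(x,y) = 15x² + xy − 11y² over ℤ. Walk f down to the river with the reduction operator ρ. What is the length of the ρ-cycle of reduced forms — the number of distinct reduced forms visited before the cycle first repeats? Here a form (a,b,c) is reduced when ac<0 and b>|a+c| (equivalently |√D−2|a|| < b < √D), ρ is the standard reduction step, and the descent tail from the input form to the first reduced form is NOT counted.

D = 661, ⌊√D⌋ = 25
descent: ρ → (-11,21,5)  [lands on river]
river: ρ → (5,19,-15)
river: ρ → (-15,11,9)
river: ρ → (9,25,-1)
river: ρ → (-1,25,9)
river: ρ → (9,11,-15)
river: ρ → (-15,19,5)
river: ρ → (5,21,-11)
river: ρ → (-11,23,3)
river: ρ → (3,25,-3)
river: ρ → (-3,23,11)
river: ρ → (11,21,-5)
river: ρ → (-5,19,15)
river: ρ → (15,11,-9)
river: ρ → (-9,25,1)
river: ρ → (1,25,-9)
river: ρ → (-9,11,15)
river: ρ → (15,19,-5)
river: ρ → (-5,21,11)
river: ρ → (11,23,-3)
river: ρ → (-3,25,3)
river: ρ → (3,23,-11)
ρ-cycle length = 22 (tail of 1 descent step not counted)

22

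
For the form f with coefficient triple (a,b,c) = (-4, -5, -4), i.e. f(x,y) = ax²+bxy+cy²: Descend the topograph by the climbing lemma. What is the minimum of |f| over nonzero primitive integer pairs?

translate: b→-3 (≡5 mod 8), so (4,5,4)→(4,-3,3)
flip: (4,-3,3)→(3,3,4)
reduced (well bottom): (3,3,4) with a≤c, −a<b≤a
well minimum |f| = |-3| = 3 (negative-definite)

3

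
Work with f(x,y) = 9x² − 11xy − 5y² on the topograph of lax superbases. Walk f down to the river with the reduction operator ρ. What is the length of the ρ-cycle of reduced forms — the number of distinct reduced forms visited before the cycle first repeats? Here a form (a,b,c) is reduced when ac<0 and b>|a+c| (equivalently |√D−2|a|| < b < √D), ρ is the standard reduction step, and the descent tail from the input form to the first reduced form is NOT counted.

D = 301, ⌊√D⌋ = 17
descent: ρ → (-5,11,9)  [lands on river]
river: ρ → (9,7,-7)
river: ρ → (-7,7,9)
river: ρ → (9,11,-5)
river: ρ → (-5,9,11)
river: ρ → (11,13,-3)
river: ρ → (-3,17,1)
river: ρ → (1,17,-3)
river: ρ → (-3,13,11)
river: ρ → (11,9,-5)
ρ-cycle length = 10 (tail of 1 descent step not counted)

10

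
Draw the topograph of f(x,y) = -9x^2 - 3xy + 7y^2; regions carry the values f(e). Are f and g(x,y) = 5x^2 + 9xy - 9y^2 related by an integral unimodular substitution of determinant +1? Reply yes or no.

D₁ = 261, D₂ = 261
river cycle of f (length 8): (7, 3, -9), (-9, 15, 1), (1, 15, -9), (-9, 3, 7), (7, 11, -5), (-5, 9, 9), (9, 9, -5), (-5, 11, 7)
river cycle of g (length 8): (-9, 9, 5), (5, 11, -7), (-7, 3, 9), (9, 15, -1), (-1, 15, 9), (9, 3, -7), (-7, 11, 5), (5, 9, -9)
cycles differ ⇒ inequivalent

no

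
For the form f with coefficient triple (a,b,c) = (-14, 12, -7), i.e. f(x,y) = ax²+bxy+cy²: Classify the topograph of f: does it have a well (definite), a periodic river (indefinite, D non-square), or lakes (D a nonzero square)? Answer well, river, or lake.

D = b²−4ac = 12² − 4·(-14)·(-7) = -248
D < 0 ⇒ definite ⇒ every region one sign ⇒ single well

well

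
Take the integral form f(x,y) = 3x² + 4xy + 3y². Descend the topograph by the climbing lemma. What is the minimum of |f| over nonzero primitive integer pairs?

translate: b→-2 (≡4 mod 6), so (3,4,3)→(3,-2,2)
flip: (3,-2,2)→(2,2,3)
reduced (well bottom): (2,2,3) with a≤c, −a<b≤a
well minimum = a = 2

2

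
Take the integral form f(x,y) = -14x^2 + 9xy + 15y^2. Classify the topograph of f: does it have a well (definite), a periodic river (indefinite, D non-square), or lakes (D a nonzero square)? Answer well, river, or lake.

D = b²−4ac = 9² − 4·(-14)·15 = 921
D > 0 non-square ⇒ indefinite ⇒ periodic river

river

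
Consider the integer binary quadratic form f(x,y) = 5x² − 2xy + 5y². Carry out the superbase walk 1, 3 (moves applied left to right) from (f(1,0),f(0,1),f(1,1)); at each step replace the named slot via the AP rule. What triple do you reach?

start (5,5,8) = (f(1,0),f(0,1),f(1,1))
replace slot 1: 2·(5+8) − 5 = 21 → (21,5,8)
replace slot 3: 2·(21+5) − 8 = 44 → (21,5,44)

21,5,44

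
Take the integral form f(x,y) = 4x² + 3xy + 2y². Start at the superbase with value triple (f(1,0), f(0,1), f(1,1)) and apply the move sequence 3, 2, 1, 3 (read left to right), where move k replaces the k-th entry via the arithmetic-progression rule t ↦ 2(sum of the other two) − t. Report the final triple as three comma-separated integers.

start (4,2,9) = (f(1,0),f(0,1),f(1,1))
replace slot 3: 2·(4+2) − 9 = 3 → (4,2,3)
replace slot 2: 2·(4+3) − 2 = 12 → (4,12,3)
replace slot 1: 2·(12+3) − 4 = 26 → (26,12,3)
replace slot 3: 2·(26+12) − 3 = 73 → (26,12,73)

26,12,73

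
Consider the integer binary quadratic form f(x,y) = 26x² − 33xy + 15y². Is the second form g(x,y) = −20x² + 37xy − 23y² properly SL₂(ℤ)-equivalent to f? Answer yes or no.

D₁ = -471, D₂ = -471
f: translate: b→19 (≡-33 mod 52), so (26,-33,15)→(26,19,8)
f: flip: (26,19,8)→(8,-19,26)
f: translate: b→-3 (≡-19 mod 16), so (8,-19,26)→(8,-3,15)
f: reduced (well bottom): (8,-3,15) with a≤c, −a<b≤a
g is negative-definite; reduce −g:
−g: translate: b→3 (≡-37 mod 40), so (20,-37,23)→(20,3,6)
−g: flip: (20,3,6)→(6,-3,20)
−g: reduced (well bottom): (6,-3,20) with a≤c, −a<b≤a
flip sign back: reduced form of g is (-6,3,-20)
reduced forms (8, -3, 15) vs (-6, 3, -20) ⇒ inequivalent

no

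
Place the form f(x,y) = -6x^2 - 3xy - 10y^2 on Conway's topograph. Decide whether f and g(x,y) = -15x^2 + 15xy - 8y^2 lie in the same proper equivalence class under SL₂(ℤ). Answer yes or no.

D₁ = -231, D₂ = -255
discriminants differ ⇒ not SL₂(ℤ)-equivalent

no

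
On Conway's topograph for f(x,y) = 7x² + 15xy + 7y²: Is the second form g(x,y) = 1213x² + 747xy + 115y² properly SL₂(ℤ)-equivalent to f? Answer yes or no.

D₁ = 29, D₂ = 29
river cycle of f (length 2): (-1, 5, 1), (1, 5, -1)
river cycle of g (length 2): (-1, 5, 1), (1, 5, -1)
cycles coincide ⇒ equivalent

yes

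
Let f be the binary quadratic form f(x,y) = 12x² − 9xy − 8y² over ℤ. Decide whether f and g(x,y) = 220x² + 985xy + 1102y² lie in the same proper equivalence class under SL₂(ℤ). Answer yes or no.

D₁ = 465, D₂ = 465
river cycle of f (length 10): (-8, 9, 12), (12, 15, -5), (-5, 15, 12), (12, 9, -8), (-8, 7, 13), (13, 19, -2), (-2, 21, 3), (3, 21, -2), (-2, 19, 13), (13, 7, -8)
river cycle of g (length 10): (12, 15, -5), (-5, 15, 12), (12, 9, -8), (-8, 7, 13), (13, 19, -2), (-2, 21, 3), (3, 21, -2), (-2, 19, 13), (13, 7, -8), (-8, 9, 12)
cycles coincide ⇒ equivalent

yes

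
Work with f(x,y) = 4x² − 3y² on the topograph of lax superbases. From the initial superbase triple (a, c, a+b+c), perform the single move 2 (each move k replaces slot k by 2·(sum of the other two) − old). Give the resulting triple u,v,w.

start (4,-3,1) = (f(1,0),f(0,1),f(1,1))
replace slot 2: 2·(4+1) − (-3) = 13 → (4,13,1)

4,13,1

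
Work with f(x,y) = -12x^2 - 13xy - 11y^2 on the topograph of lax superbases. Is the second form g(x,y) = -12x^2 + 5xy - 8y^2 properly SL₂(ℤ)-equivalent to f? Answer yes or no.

D₁ = -359, D₂ = -359
f is negative-definite; reduce −f:
−f: translate: b→-11 (≡13 mod 24), so (12,13,11)→(12,-11,10)
−f: flip: (12,-11,10)→(10,11,12)
−f: translate: b→-9 (≡11 mod 20), so (10,11,12)→(10,-9,11)
−f: reduced (well bottom): (10,-9,11) with a≤c, −a<b≤a
flip sign back: reduced form of f is (-10,9,-11)
g is negative-definite; reduce −g:
−g: flip: (12,-5,8)→(8,5,12)
−g: reduced (well bottom): (8,5,12) with a≤c, −a<b≤a
flip sign back: reduced form of g is (-8,-5,-12)
reduced forms (-10, 9, -11) vs (-8, -5, -12) ⇒ inequivalent

no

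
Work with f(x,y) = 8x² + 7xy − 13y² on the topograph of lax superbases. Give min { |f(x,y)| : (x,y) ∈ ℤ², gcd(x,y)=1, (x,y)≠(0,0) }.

river: ρ → (-13,19,2)
river: ρ → (2,21,-3)
river: ρ → (-3,21,2)
river: ρ → (2,19,-13)
river: ρ → (-13,7,8)
river: ρ → (8,9,-12)
river: ρ → (-12,15,5)
river: ρ → (5,15,-12)
river: ρ → (-12,9,8)
river: ρ → (8,7,-13)
closes: descent 0, river 10
min |a| on river = 2

2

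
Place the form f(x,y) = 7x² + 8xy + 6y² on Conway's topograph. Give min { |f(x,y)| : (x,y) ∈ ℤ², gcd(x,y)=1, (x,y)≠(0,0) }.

translate: b→-6 (≡8 mod 14), so (7,8,6)→(7,-6,5)
flip: (7,-6,5)→(5,6,7)
translate: b→-4 (≡6 mod 10), so (5,6,7)→(5,-4,6)
reduced (well bottom): (5,-4,6) with a≤c, −a<b≤a
well minimum = a = 5

5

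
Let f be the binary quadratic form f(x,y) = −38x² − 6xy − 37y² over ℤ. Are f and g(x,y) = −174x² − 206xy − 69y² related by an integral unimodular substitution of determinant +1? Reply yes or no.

D₁ = -5588, D₂ = -5588
f is negative-definite; reduce −f:
−f: flip: (38,6,37)→(37,-6,38)
−f: reduced (well bottom): (37,-6,38) with a≤c, −a<b≤a
flip sign back: reduced form of f is (-37,6,-38)
g is negative-definite; reduce −g:
−g: translate: b→-142 (≡206 mod 348), so (174,206,69)→(174,-142,37)
−g: flip: (174,-142,37)→(37,142,174)
−g: translate: b→-6 (≡142 mod 74), so (37,142,174)→(37,-6,38)
−g: reduced (well bottom): (37,-6,38) with a≤c, −a<b≤a
flip sign back: reduced form of g is (-37,6,-38)
reduced forms (-37, 6, -38) vs (-37, 6, -38) ⇒ equivalent

yes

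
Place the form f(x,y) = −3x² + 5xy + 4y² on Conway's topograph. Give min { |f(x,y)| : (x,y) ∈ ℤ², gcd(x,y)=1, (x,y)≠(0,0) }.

river: ρ → (4,3,-4)
river: ρ → (-4,5,3)
river: ρ → (3,7,-2)
river: ρ → (-2,5,6)
river: ρ → (6,7,-1)
river: ρ → (-1,7,6)
river: ρ → (6,5,-2)
river: ρ → (-2,7,3)
river: ρ → (3,5,-4)
river: ρ → (-4,3,4)
river: ρ → (4,5,-3)
river: ρ → (-3,7,2)
river: ρ → (2,5,-6)
river: ρ → (-6,7,1)
river: ρ → (1,7,-6)
river: ρ → (-6,5,2)
river: ρ → (2,7,-3)
river: ρ → (-3,5,4)
closes: descent 0, river 18
min |a| on river = 1

1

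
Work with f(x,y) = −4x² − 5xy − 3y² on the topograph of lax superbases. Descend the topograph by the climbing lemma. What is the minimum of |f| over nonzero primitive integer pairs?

translate: b→-3 (≡5 mod 8), so (4,5,3)→(4,-3,2)
flip: (4,-3,2)→(2,3,4)
translate: b→-1 (≡3 mod 4), so (2,3,4)→(2,-1,3)
reduced (well bottom): (2,-1,3) with a≤c, −a<b≤a
well minimum |f| = |-2| = 2 (negative-definite)

2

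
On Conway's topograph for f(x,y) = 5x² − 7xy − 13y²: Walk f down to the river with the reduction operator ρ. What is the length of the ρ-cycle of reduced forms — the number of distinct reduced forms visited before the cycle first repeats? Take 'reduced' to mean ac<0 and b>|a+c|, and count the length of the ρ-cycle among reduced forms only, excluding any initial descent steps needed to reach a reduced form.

D = 309, ⌊√D⌋ = 17
descent: ρ → (-13,7,5)
descent: ρ → (5,13,-7)  [lands on river]
river: ρ → (-7,15,3)
river: ρ → (3,15,-7)
river: ρ → (-7,13,5)
river: ρ → (5,17,-1)
river: ρ → (-1,17,5)
ρ-cycle length = 6 (tail of 2 descent steps not counted)

6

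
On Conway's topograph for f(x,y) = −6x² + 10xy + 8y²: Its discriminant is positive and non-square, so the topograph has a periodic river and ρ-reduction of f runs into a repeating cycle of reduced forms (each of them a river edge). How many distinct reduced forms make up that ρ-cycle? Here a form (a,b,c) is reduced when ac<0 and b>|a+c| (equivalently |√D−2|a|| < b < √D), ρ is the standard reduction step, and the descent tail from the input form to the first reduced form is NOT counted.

D = 292, ⌊√D⌋ = 17
river: ρ → (8,6,-8)
river: ρ → (-8,10,6)
river: ρ → (6,14,-4)
river: ρ → (-4,10,12)
river: ρ → (12,14,-2)
river: ρ → (-2,14,12)
river: ρ → (12,10,-4)
river: ρ → (-4,14,6)
river: ρ → (6,10,-8)
river: ρ → (-8,6,8)
river: ρ → (8,10,-6)
river: ρ → (-6,14,4)
river: ρ → (4,10,-12)
river: ρ → (-12,14,2)
river: ρ → (2,14,-12)
river: ρ → (-12,10,4)
river: ρ → (4,14,-6)
river: ρ → (-6,10,8)
ρ-cycle length = 18 (tail of 0 descent steps not counted)

18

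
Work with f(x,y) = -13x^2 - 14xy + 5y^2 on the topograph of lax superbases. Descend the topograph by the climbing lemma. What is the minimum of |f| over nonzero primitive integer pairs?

descent: ρ → (5,14,-13)  [lands on river]
river: ρ → (-13,12,6)
river: ρ → (6,12,-13)
river: ρ → (-13,14,5)
river: ρ → (5,16,-10)
river: ρ → (-10,4,11)
river: ρ → (11,18,-3)
river: ρ → (-3,18,11)
river: ρ → (11,4,-10)
river: ρ → (-10,16,5)
closes: descent 1, river 10
min |a| on river = 3

3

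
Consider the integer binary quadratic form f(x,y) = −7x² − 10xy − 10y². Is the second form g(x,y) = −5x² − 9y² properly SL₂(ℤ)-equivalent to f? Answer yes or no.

D₁ = -180, D₂ = -180
f is negative-definite; reduce −f:
−f: translate: b→-4 (≡10 mod 14), so (7,10,10)→(7,-4,7)
−f: flip: (7,-4,7)→(7,4,7)
−f: reduced (well bottom): (7,4,7) with a≤c, −a<b≤a
flip sign back: reduced form of f is (-7,-4,-7)
g is negative-definite; reduce −g:
−g: reduced (well bottom): (5,0,9) with a≤c, −a<b≤a
flip sign back: reduced form of g is (-5,0,-9)
reduced forms (-7, -4, -7) vs (-5, 0, -9) ⇒ inequivalent

no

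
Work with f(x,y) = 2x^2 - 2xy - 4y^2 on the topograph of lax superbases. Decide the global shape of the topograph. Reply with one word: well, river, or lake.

D = b²−4ac = (-2)² − 4·2·(-4) = 36
D = 6² is a perfect square ⇒ form factors over ℤ ⇒ lakes

lake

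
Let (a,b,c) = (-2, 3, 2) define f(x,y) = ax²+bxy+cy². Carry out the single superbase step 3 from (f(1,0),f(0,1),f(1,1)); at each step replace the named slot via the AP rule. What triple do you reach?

start (-2,2,3) = (f(1,0),f(0,1),f(1,1))
replace slot 3: 2·((-2)+2) − 3 = -3 → (-2,2,-3)

-2,2,-3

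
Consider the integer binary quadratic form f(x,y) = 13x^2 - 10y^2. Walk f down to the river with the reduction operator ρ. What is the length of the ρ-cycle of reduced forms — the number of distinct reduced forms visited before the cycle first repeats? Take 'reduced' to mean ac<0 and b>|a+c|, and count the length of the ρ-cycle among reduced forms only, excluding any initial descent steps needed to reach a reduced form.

D = 520, ⌊√D⌋ = 22
descent: ρ → (-10,20,3)  [lands on river]
river: ρ → (3,22,-3)
river: ρ → (-3,20,10)
river: ρ → (10,20,-3)
river: ρ → (-3,22,3)
river: ρ → (3,20,-10)
ρ-cycle length = 6 (tail of 1 descent step not counted)

6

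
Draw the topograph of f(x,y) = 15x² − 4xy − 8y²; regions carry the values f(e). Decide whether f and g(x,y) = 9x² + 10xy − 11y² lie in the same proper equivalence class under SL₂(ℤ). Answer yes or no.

D₁ = 496, D₂ = 496
river cycle of f (length 16): (-8, 20, 3), (3, 22, -1), (-1, 22, 3), (3, 20, -8), (-8, 12, 11), (11, 10, -9), (-9, 8, 12), (12, 16, -5), (-5, 14, 15), (15, 16, -4), … (6 more)
river cycle of g (length 16): (-11, 12, 8), (8, 20, -3), (-3, 22, 1), (1, 22, -3), (-3, 20, 8), (8, 12, -11), (-11, 10, 9), (9, 8, -12), (-12, 16, 5), (5, 14, -15), … (6 more)
cycles differ ⇒ inequivalent

no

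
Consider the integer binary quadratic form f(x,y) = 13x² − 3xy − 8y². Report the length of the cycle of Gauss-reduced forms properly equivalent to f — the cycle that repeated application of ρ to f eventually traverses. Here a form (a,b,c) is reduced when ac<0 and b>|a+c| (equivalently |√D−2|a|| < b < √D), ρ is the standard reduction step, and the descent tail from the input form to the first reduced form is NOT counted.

D = 425, ⌊√D⌋ = 20
descent: ρ → (-8,19,2)  [lands on river]
river: ρ → (2,17,-17)
river: ρ → (-17,17,2)
river: ρ → (2,19,-8)
river: ρ → (-8,13,8)
river: ρ → (8,19,-2)
river: ρ → (-2,17,17)
river: ρ → (17,17,-2)
river: ρ → (-2,19,8)
river: ρ → (8,13,-8)
ρ-cycle length = 10 (tail of 1 descent step not counted)

10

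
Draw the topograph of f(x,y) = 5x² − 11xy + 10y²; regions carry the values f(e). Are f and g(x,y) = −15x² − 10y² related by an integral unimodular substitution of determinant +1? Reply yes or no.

D₁ = -79, D₂ = -600
discriminants differ ⇒ not SL₂(ℤ)-equivalent

no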